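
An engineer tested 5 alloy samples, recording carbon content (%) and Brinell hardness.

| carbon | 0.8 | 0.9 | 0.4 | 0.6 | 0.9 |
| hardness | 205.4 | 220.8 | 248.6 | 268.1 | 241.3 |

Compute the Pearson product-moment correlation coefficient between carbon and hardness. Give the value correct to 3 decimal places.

n = 5, Σx = 3.6, Σy = 1184.2, Σx² = 2.78, Σy² = 282847.06, Σxy = 840.51
nΣxy − ΣxΣy = 4202.55 − 4263.12 = -60.57
nΣx² − (Σx)² = 13.9 − 12.96 = 0.94; nΣy² − (Σy)² = 1414235.3 − 1402329.64 = 11905.66
r = -60.57 / √(0.94 × 11905.66) = -60.57 / 105.7890 ≈ -0.573

-0.573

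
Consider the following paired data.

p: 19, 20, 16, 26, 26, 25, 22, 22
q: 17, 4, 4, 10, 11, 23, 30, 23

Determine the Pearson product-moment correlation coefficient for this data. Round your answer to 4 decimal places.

n = 8, Σp = 176, Σq = 122, Σp² = 3962, Σq² = 2500, Σpq = 2754
nΣpq − ΣpΣq = 22032 − 21472 = 560
nΣp² − (Σp)² = 31696 − 30976 = 720; nΣq² − (Σq)² = 20000 − 14884 = 5116
r = 560 / √(720 × 5116) = 560 / 1919.2499 ≈ 0.2918

0.2918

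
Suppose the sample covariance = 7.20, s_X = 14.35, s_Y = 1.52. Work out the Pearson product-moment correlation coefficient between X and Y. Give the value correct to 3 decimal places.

0.330

r = Cov(X,Y) / (s_X · s_Y) = 7.20 / (14.35 × 1.52)
  = 7.20 / 21.8120 ≈ 0.330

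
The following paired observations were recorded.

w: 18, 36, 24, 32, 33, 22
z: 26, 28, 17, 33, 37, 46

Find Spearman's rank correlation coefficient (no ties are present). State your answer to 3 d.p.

0.143

Rank w: 1, 6, 3, 4, 5, 2
Rank z: 2, 3, 1, 4, 5, 6
d = rank(w) − rank(z): -1, 3, 2, 0, 0, -4; Σd² = 30
ρ = 1 − 6Σd² / [n(n²−1)] = 1 − 6×30 / (6×35) = 1 − 180/210 ≈ 0.143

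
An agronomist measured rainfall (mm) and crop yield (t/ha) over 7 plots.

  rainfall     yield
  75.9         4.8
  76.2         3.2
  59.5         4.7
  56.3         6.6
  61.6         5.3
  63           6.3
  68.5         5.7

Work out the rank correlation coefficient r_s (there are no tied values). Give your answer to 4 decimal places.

-0.5357

Rank rainfall: 6, 7, 2, 1, 3, 4, 5
Rank yield: 3, 1, 2, 7, 4, 6, 5
d = rank(rainfall) − rank(yield): 3, 6, 0, -6, -1, -2, 0; Σd² = 86
ρ = 1 − 6Σd² / [n(n²−1)] = 1 − 6×86 / (7×48) = 1 − 516/336 ≈ -0.5357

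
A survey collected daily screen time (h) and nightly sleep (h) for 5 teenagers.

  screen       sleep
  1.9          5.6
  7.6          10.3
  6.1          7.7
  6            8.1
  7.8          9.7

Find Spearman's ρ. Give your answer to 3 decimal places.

Rank screen: 1, 4, 3, 2, 5
Rank sleep: 1, 5, 2, 3, 4
d = rank(screen) − rank(sleep): 0, -1, 1, -1, 1; Σd² = 4
ρ = 1 − 6Σd² / [n(n²−1)] = 1 − 6×4 / (5×24) = 1 − 24/120 ≈ 0.800

0.800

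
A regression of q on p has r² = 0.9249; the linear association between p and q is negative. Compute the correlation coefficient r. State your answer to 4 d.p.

-0.9617

|r| = √0.9249 = 0.9617
The association is negative, so r = −0.9617.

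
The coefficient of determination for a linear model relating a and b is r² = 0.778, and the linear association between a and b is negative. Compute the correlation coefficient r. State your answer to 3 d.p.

|r| = √0.778 = 0.882
The association is negative, so r = −0.882.

-0.882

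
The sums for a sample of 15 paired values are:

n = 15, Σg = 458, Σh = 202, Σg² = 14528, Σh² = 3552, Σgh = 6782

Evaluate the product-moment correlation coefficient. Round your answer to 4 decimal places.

r = (nΣgh − ΣgΣh) / √[(nΣg² − (Σg)²)(nΣh² − (Σh)²)]
Numerator: 15×6782 − 458×202 = 9214
Denominator: √[(217920 − 209764)(53280 − 40804)] = √[8156 × 12476] = 10087.3315
r = 9214 / 10087.3315 ≈ 0.9134

0.9134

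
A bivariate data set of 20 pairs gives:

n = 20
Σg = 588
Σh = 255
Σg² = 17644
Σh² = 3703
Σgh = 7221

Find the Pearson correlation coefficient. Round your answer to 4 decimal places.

r = (nΣgh − ΣgΣh) / √[(nΣg² − (Σg)²)(nΣh² − (Σh)²)]
Numerator: 20×7221 − 588×255 = -5520
Denominator: √[(352880 − 345744)(74060 − 65025)] = √[7136 × 9035] = 8029.5554
r = -5520 / 8029.5554 ≈ -0.6875

-0.6875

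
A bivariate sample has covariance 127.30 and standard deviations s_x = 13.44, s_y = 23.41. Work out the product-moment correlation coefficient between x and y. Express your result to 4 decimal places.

r = Cov(x,y) / (s_x · s_y) = 127.30 / (13.44 × 23.41)
  = 127.30 / 314.6304 ≈ 0.4046

0.4046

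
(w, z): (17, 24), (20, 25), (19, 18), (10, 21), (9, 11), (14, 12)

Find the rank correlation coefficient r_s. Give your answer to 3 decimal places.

Rank w: 4, 6, 5, 2, 1, 3
Rank z: 5, 6, 3, 4, 1, 2
d = rank(w) − rank(z): -1, 0, 2, -2, 0, 1; Σd² = 10
ρ = 1 − 6Σd² / [n(n²−1)] = 1 − 6×10 / (6×35) = 1 − 60/210 ≈ 0.714

0.714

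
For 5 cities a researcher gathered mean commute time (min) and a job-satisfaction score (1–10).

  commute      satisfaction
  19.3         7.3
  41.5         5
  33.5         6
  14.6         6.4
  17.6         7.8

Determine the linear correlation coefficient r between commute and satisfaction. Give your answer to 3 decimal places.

n = 5, Σx = 126.5, Σy = 32.5, Σx² = 3739.91, Σy² = 216.09, Σxy = 780.11
nΣxy − ΣxΣy = 3900.55 − 4111.25 = -210.7
nΣx² − (Σx)² = 18699.55 − 16002.25 = 2697.3; nΣy² − (Σy)² = 1080.45 − 1056.25 = 24.2
r = -210.7 / √(2697.3 × 24.2) = -210.7 / 255.4891 ≈ -0.825

-0.825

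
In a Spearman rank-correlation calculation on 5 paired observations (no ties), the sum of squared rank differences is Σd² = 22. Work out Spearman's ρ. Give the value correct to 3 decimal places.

-0.100

ρ = 1 − 6Σd² / [n(n²−1)] = 1 − 6×22 / (5×24)
  = 1 − 132/120 = 1 − 1.1000 ≈ -0.100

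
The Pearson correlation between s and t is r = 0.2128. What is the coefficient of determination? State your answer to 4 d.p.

r² = (0.2128)² = 0.0453

0.0453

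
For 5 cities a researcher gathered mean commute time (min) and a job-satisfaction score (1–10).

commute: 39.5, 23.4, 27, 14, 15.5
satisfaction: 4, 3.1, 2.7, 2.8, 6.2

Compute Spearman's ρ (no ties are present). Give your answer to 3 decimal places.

0.000

Rank commute: 5, 3, 4, 1, 2
Rank satisfaction: 4, 3, 1, 2, 5
d = rank(commute) − rank(satisfaction): 1, 0, 3, -1, -3; Σd² = 20
ρ = 1 − 6Σd² / [n(n²−1)] = 1 − 6×20 / (5×24) = 1 − 120/120 ≈ 0.000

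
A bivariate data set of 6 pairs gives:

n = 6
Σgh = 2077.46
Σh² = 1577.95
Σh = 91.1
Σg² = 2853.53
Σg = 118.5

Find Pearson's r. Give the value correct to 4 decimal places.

r = (nΣgh − ΣgΣh) / √[(nΣg² − (Σg)²)(nΣh² − (Σh)²)]
Numerator: 6×2077.46 − 118.5×91.1 = 1669.41
Denominator: √[(17121.18 − 14042.25)(9467.7 − 8299.21)] = √[3078.93 × 1168.49] = 1896.7601
r = 1669.41 / 1896.7601 ≈ 0.8801

0.8801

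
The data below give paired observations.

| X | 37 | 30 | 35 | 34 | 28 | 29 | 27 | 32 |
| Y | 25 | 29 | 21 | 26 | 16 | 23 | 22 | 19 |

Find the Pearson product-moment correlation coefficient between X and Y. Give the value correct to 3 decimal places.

n = 8, ΣX = 252, ΣY = 181, ΣX² = 8028, ΣY² = 4213, ΣXY = 5731
nΣXY − ΣXΣY = 45848 − 45612 = 236
nΣX² − (ΣX)² = 64224 − 63504 = 720; nΣY² − (ΣY)² = 33704 − 32761 = 943
r = 236 / √(720 × 943) = 236 / 823.9903 ≈ 0.286

0.286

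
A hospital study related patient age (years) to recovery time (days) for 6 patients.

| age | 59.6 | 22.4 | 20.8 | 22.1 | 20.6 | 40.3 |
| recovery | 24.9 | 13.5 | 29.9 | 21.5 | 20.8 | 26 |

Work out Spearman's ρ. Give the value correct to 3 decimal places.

0.143

Rank age: 6, 4, 2, 3, 1, 5
Rank recovery: 4, 1, 6, 3, 2, 5
d = rank(age) − rank(recovery): 2, 3, -4, 0, -1, 0; Σd² = 30
ρ = 1 − 6Σd² / [n(n²−1)] = 1 − 6×30 / (6×35) = 1 − 180/210 ≈ 0.143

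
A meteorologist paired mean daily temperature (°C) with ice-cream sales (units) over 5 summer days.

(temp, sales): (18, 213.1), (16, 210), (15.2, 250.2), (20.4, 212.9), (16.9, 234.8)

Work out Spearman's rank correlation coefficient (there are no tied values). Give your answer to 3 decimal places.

-0.400

Rank temp: 4, 2, 1, 5, 3
Rank sales: 3, 1, 5, 2, 4
d = rank(temp) − rank(sales): 1, 1, -4, 3, -1; Σd² = 28
ρ = 1 − 6Σd² / [n(n²−1)] = 1 − 6×28 / (5×24) = 1 − 168/120 ≈ -0.400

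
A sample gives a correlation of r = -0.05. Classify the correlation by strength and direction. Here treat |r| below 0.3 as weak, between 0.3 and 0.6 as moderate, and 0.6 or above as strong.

r = -0.05 < 0 so the relationship is negative.
|r| = 0.05, which falls in the weak range.

weak negative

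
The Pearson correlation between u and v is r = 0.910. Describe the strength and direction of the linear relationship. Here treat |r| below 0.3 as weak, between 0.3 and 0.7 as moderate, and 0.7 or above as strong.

r = 0.910 > 0 so the relationship is positive.
|r| = 0.910, which falls in the strong range.

strong positive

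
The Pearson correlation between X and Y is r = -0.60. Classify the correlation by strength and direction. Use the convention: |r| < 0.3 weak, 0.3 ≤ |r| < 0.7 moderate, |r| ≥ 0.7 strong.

moderate negative

r = -0.60 < 0 so the relationship is negative.
|r| = 0.60, which falls in the moderate range.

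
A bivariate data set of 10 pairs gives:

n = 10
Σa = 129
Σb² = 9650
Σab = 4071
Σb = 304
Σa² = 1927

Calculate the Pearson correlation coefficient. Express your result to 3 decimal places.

r = (nΣab − ΣaΣb) / √[(nΣa² − (Σa)²)(nΣb² − (Σb)²)]
Numerator: 10×4071 − 129×304 = 1494
Denominator: √[(19270 − 16641)(96500 − 92416)] = √[2629 × 4084] = 3276.7112
r = 1494 / 3276.7112 ≈ 0.456

0.456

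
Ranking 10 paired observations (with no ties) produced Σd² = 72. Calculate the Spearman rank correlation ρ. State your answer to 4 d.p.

ρ = 1 − 6Σd² / [n(n²−1)] = 1 − 6×72 / (10×99)
  = 1 − 432/990 = 1 − 0.43636 ≈ 0.5636

0.5636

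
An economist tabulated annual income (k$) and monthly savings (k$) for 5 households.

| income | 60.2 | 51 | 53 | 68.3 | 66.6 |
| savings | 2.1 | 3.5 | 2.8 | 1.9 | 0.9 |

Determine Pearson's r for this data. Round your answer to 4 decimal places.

n = 5, Σx = 299.1, Σy = 11.2, Σx² = 18134.49, Σy² = 28.92, Σxy = 643.03
nΣxy − ΣxΣy = 3215.15 − 3349.92 = -134.77
nΣx² − (Σx)² = 90672.45 − 89460.81 = 1211.64; nΣy² − (Σy)² = 144.6 − 125.44 = 19.16
r = -134.77 / √(1211.64 × 19.16) = -134.77 / 152.3648 ≈ -0.8845

-0.8845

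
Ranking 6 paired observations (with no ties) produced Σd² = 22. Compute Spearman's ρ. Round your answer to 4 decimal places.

ρ = 1 − 6Σd² / [n(n²−1)] = 1 − 6×22 / (6×35)
  = 1 − 132/210 = 1 − 0.62857 ≈ 0.3714

0.3714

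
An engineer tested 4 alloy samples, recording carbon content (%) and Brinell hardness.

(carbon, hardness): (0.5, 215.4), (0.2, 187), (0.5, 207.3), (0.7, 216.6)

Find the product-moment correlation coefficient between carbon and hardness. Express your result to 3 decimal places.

n = 4, Σx = 1.9, Σy = 826.3, Σx² = 1.03, Σy² = 171255.01, Σxy = 400.37
nΣxy − ΣxΣy = 1601.48 − 1569.97 = 31.51
nΣx² − (Σx)² = 4.12 − 3.61 = 0.51; nΣy² − (Σy)² = 685020.04 − 682771.69 = 2248.35
r = 31.51 / √(0.51 × 2248.35) = 31.51 / 33.8623 ≈ 0.931

0.931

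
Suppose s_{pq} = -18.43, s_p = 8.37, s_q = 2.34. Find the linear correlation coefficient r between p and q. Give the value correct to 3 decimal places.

r = Cov(p,q) / (s_p · s_q) = -18.43 / (8.37 × 2.34)
  = -18.43 / 19.5858 ≈ -0.941

-0.941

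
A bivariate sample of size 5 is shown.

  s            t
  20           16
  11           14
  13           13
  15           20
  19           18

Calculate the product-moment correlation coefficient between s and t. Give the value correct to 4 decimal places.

0.4856

n = 5, Σs = 78, Σt = 81, Σs² = 1276, Σt² = 1345, Σst = 1285
nΣst − ΣsΣt = 6425 − 6318 = 107
nΣs² − (Σs)² = 6380 − 6084 = 296; nΣt² − (Σt)² = 6725 − 6561 = 164
r = 107 / √(296 × 164) = 107 / 220.3270 ≈ 0.4856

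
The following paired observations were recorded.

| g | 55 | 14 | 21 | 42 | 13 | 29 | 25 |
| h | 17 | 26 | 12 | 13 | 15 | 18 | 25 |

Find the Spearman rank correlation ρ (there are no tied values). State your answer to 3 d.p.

Rank g: 7, 2, 3, 6, 1, 5, 4
Rank h: 4, 7, 1, 2, 3, 5, 6
d = rank(g) − rank(h): 3, -5, 2, 4, -2, 0, -2; Σd² = 62
ρ = 1 − 6Σd² / [n(n²−1)] = 1 − 6×62 / (7×48) = 1 − 372/336 ≈ -0.107

-0.107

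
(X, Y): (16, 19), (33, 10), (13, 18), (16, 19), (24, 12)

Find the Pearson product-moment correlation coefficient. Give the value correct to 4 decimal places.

n = 5, ΣX = 102, ΣY = 78, ΣX² = 2346, ΣY² = 1290, ΣXY = 1460
nΣXY − ΣXΣY = 7300 − 7956 = -656
nΣX² − (ΣX)² = 11730 − 10404 = 1326; nΣY² − (ΣY)² = 6450 − 6084 = 366
r = -656 / √(1326 × 366) = -656 / 696.6463 ≈ -0.9417

-0.9417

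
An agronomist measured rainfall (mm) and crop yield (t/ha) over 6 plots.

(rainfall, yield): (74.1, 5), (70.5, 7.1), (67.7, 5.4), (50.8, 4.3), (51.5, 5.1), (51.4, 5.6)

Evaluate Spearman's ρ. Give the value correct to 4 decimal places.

0.2571

Rank rainfall: 6, 5, 4, 1, 3, 2
Rank yield: 2, 6, 4, 1, 3, 5
d = rank(rainfall) − rank(yield): 4, -1, 0, 0, 0, -3; Σd² = 26
ρ = 1 − 6Σd² / [n(n²−1)] = 1 − 6×26 / (6×35) = 1 − 156/210 ≈ 0.2571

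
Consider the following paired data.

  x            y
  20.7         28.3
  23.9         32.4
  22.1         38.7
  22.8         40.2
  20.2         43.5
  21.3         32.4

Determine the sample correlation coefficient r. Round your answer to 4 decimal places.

-0.1072

n = 6, Σx = 131, Σy = 215.5, Σx² = 2869.68, Σy² = 7906.39, Σxy = 4700.82
nΣxy − ΣxΣy = 28204.92 − 28230.5 = -25.58
nΣx² − (Σx)² = 17218.08 − 17161 = 57.08; nΣy² − (Σy)² = 47438.34 − 46440.25 = 998.09
r = -25.58 / √(57.08 × 998.09) = -25.58 / 238.6859 ≈ -0.1072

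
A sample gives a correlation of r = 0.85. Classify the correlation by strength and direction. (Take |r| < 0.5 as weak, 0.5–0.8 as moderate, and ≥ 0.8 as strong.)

strong positive

r = 0.85 > 0 so the relationship is positive.
|r| = 0.85, which falls in the strong range.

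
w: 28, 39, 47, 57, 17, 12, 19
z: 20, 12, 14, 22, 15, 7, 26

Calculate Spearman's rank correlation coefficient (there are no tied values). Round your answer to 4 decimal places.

0.2857

Rank w: 4, 5, 6, 7, 2, 1, 3
Rank z: 5, 2, 3, 6, 4, 1, 7
d = rank(w) − rank(z): -1, 3, 3, 1, -2, 0, -4; Σd² = 40
ρ = 1 − 6Σd² / [n(n²−1)] = 1 − 6×40 / (7×48) = 1 − 240/336 ≈ 0.2857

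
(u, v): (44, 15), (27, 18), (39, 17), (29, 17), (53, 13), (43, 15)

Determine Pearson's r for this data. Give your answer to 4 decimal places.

n = 6, Σu = 235, Σv = 95, Σu² = 9685, Σv² = 1521, Σuv = 3636
nΣuv − ΣuΣv = 21816 − 22325 = -509
nΣu² − (Σu)² = 58110 − 55225 = 2885; nΣv² − (Σv)² = 9126 − 9025 = 101
r = -509 / √(2885 × 101) = -509 / 539.8009 ≈ -0.9429

-0.9429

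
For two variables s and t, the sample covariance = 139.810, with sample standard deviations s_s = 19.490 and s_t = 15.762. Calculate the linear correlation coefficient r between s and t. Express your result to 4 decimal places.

r = Cov(s,t) / (s_s · s_t) = 139.810 / (19.490 × 15.762)
  = 139.810 / 307.2014 ≈ 0.4551

0.4551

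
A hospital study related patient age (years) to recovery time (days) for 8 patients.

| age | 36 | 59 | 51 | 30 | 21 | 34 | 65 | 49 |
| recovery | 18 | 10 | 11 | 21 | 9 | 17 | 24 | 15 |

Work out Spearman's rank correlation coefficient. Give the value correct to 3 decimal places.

0.190

Rank age: 4, 7, 6, 2, 1, 3, 8, 5
Rank recovery: 6, 2, 3, 7, 1, 5, 8, 4
d = rank(age) − rank(recovery): -2, 5, 3, -5, 0, -2, 0, 1; Σd² = 68
ρ = 1 − 6Σd² / [n(n²−1)] = 1 − 6×68 / (8×63) = 1 − 408/504 ≈ 0.190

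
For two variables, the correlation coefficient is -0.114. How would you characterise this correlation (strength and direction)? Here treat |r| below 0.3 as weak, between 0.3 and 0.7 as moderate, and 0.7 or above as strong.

weak negative

r = -0.114 < 0 so the relationship is negative.
|r| = 0.114, which falls in the weak range.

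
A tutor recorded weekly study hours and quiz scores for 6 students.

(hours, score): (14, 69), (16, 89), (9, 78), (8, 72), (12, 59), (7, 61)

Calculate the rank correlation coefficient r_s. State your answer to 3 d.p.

Rank hours: 5, 6, 3, 2, 4, 1
Rank score: 3, 6, 5, 4, 1, 2
d = rank(hours) − rank(score): 2, 0, -2, -2, 3, -1; Σd² = 22
ρ = 1 − 6Σd² / [n(n²−1)] = 1 − 6×22 / (6×35) = 1 − 132/210 ≈ 0.371

0.371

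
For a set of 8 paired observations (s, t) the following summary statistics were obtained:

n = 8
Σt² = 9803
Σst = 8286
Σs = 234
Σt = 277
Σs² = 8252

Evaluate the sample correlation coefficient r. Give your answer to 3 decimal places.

0.336

r = (nΣst − ΣsΣt) / √[(nΣs² − (Σs)²)(nΣt² − (Σt)²)]
Numerator: 8×8286 − 234×277 = 1470
Denominator: √[(66016 − 54756)(78424 − 76729)] = √[11260 × 1695] = 4368.7183
r = 1470 / 4368.7183 ≈ 0.336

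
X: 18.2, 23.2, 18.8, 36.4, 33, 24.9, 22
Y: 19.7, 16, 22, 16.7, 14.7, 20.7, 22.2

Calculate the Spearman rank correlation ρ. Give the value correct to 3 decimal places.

Rank X: 1, 4, 2, 7, 6, 5, 3
Rank Y: 4, 2, 6, 3, 1, 5, 7
d = rank(X) − rank(Y): -3, 2, -4, 4, 5, 0, -4; Σd² = 86
ρ = 1 − 6Σd² / [n(n²−1)] = 1 − 6×86 / (7×48) = 1 − 516/336 ≈ -0.536

-0.536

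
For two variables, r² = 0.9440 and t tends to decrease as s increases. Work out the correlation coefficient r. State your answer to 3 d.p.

|r| = √0.9440 = 0.972
The association is negative, so r = −0.972.

-0.972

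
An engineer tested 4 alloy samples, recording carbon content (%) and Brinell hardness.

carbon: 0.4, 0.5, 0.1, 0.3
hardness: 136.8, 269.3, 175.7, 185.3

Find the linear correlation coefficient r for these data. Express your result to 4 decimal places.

0.4627

n = 4, Σx = 1.3, Σy = 767.1, Σx² = 0.51, Σy² = 156443.31, Σxy = 262.53
nΣxy − ΣxΣy = 1050.12 − 997.23 = 52.89
nΣx² − (Σx)² = 2.04 − 1.69 = 0.35; nΣy² − (Σy)² = 625773.24 − 588442.41 = 37330.83
r = 52.89 / √(0.35 × 37330.83) = 52.89 / 114.3057 ≈ 0.4627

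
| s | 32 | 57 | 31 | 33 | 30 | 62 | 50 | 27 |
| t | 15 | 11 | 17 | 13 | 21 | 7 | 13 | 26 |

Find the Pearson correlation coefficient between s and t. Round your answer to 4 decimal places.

n = 8, Σs = 322, Σt = 123, Σs² = 14296, Σt² = 2139, Σst = 4479
nΣst − ΣsΣt = 35832 − 39606 = -3774
nΣs² − (Σs)² = 114368 − 103684 = 10684; nΣt² − (Σt)² = 17112 − 15129 = 1983
r = -3774 / √(10684 × 1983) = -3774 / 4602.8656 ≈ -0.8199

-0.8199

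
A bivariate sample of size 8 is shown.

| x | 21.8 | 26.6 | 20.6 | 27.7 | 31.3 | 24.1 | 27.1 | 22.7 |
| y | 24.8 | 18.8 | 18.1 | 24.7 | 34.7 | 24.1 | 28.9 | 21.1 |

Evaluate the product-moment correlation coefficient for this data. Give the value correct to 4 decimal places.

0.7367

n = 8, Σx = 201.9, Σy = 195.2, Σx² = 5184.65, Σy² = 4971.5, Σxy = 5026.85
nΣxy − ΣxΣy = 40214.8 − 39410.88 = 803.92
nΣx² − (Σx)² = 41477.2 − 40763.61 = 713.59; nΣy² − (Σy)² = 39772 − 38103.04 = 1668.96
r = 803.92 / √(713.59 × 1668.96) = 803.92 / 1091.3080 ≈ 0.7367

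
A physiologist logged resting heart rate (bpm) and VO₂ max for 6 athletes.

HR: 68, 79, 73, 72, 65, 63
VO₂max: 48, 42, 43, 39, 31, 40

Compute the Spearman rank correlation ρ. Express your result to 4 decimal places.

0.3714

Rank HR: 3, 6, 5, 4, 2, 1
Rank VO₂max: 6, 4, 5, 2, 1, 3
d = rank(HR) − rank(VO₂max): -3, 2, 0, 2, 1, -2; Σd² = 22
ρ = 1 − 6Σd² / [n(n²−1)] = 1 − 6×22 / (6×35) = 1 − 132/210 ≈ 0.3714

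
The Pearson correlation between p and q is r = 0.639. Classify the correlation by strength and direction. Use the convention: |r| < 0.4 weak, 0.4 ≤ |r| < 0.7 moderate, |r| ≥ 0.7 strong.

r = 0.639 > 0 so the relationship is positive.
|r| = 0.639, which falls in the moderate range.

moderate positive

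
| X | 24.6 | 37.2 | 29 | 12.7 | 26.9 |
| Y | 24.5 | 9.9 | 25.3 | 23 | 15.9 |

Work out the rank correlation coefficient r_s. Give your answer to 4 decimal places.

-0.3000

Rank X: 2, 5, 4, 1, 3
Rank Y: 4, 1, 5, 3, 2
d = rank(X) − rank(Y): -2, 4, -1, -2, 1; Σd² = 26
ρ = 1 − 6Σd² / [n(n²−1)] = 1 − 6×26 / (5×24) = 1 − 156/120 ≈ -0.3000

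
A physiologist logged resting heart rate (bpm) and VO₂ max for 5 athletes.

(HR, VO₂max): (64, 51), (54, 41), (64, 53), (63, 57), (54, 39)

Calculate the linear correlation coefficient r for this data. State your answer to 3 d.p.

n = 5, Σx = 299, Σy = 241, Σx² = 17993, Σy² = 11861, Σxy = 14567
nΣxy − ΣxΣy = 72835 − 72059 = 776
nΣx² − (Σx)² = 89965 − 89401 = 564; nΣy² − (Σy)² = 59305 − 58081 = 1224
r = 776 / √(564 × 1224) = 776 / 830.8646 ≈ 0.934

0.934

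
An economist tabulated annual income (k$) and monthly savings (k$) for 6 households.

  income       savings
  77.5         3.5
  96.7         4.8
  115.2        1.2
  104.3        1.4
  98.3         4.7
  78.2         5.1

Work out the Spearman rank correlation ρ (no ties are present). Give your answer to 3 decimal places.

-0.657

Rank income: 1, 3, 6, 5, 4, 2
Rank savings: 3, 5, 1, 2, 4, 6
d = rank(income) − rank(savings): -2, -2, 5, 3, 0, -4; Σd² = 58
ρ = 1 − 6Σd² / [n(n²−1)] = 1 − 6×58 / (6×35) = 1 − 348/210 ≈ -0.657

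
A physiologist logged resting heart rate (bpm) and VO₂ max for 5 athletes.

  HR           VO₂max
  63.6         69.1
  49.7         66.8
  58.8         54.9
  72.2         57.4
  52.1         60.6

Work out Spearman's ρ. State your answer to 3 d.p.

Rank HR: 4, 1, 3, 5, 2
Rank VO₂max: 5, 4, 1, 2, 3
d = rank(HR) − rank(VO₂max): -1, -3, 2, 3, -1; Σd² = 24
ρ = 1 − 6Σd² / [n(n²−1)] = 1 − 6×24 / (5×24) = 1 − 144/120 ≈ -0.200

-0.200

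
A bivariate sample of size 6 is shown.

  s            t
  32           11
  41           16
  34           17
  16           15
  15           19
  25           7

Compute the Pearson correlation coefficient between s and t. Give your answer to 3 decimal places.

-0.101

n = 6, Σs = 163, Σt = 85, Σs² = 4967, Σt² = 1301, Σst = 2286
nΣst − ΣsΣt = 13716 − 13855 = -139
nΣs² − (Σs)² = 29802 − 26569 = 3233; nΣt² − (Σt)² = 7806 − 7225 = 581
r = -139 / √(3233 × 581) = -139 / 1370.5375 ≈ -0.101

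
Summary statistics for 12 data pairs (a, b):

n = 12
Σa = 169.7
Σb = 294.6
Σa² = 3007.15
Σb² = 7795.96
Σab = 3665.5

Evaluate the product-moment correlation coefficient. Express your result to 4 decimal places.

-0.8558

r = (nΣab − ΣaΣb) / √[(nΣa² − (Σa)²)(nΣb² − (Σb)²)]
Numerator: 12×3665.5 − 169.7×294.6 = -6007.62
Denominator: √[(36085.8 − 28798.09)(93551.52 − 86789.16)] = √[7287.71 × 6762.36] = 7020.1224
r = -6007.62 / 7020.1224 ≈ -0.8558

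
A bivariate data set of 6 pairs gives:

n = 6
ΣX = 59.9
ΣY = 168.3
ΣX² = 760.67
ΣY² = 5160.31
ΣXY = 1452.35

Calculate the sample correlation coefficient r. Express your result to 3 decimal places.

r = (nΣXY − ΣXΣY) / √[(nΣX² − (ΣX)²)(nΣY² − (ΣY)²)]
Numerator: 6×1452.35 − 59.9×168.3 = -1367.07
Denominator: √[(4564.02 − 3588.01)(30961.86 − 28324.89)] = √[976.01 × 2636.97] = 1604.2784
r = -1367.07 / 1604.2784 ≈ -0.852

-0.852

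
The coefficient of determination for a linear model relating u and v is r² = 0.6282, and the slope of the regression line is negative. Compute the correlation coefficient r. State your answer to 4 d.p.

-0.7926

|r| = √0.6282 = 0.7926
The association is negative, so r = −0.7926.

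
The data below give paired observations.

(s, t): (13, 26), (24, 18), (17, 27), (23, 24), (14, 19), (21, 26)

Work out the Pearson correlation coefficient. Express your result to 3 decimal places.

-0.224

n = 6, Σs = 112, Σt = 140, Σs² = 2200, Σt² = 3342, Σst = 2593
nΣst − ΣsΣt = 15558 − 15680 = -122
nΣs² − (Σs)² = 13200 − 12544 = 656; nΣt² − (Σt)² = 20052 − 19600 = 452
r = -122 / √(656 × 452) = -122 / 544.5292 ≈ -0.224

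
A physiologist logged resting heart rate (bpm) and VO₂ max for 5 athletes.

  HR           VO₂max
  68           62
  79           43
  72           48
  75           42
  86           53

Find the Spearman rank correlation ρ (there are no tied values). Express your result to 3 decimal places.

Rank HR: 1, 4, 2, 3, 5
Rank VO₂max: 5, 2, 3, 1, 4
d = rank(HR) − rank(VO₂max): -4, 2, -1, 2, 1; Σd² = 26
ρ = 1 − 6Σd² / [n(n²−1)] = 1 − 6×26 / (5×24) = 1 − 156/120 ≈ -0.300

-0.300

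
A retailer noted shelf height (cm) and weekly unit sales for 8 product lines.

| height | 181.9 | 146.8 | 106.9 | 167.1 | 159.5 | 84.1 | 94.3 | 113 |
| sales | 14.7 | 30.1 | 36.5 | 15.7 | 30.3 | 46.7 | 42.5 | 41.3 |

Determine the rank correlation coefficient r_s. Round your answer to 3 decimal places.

Rank height: 8, 5, 3, 7, 6, 1, 2, 4
Rank sales: 1, 3, 5, 2, 4, 8, 7, 6
d = rank(height) − rank(sales): 7, 2, -2, 5, 2, -7, -5, -2; Σd² = 164
ρ = 1 − 6Σd² / [n(n²−1)] = 1 − 6×164 / (8×63) = 1 − 984/504 ≈ -0.952

-0.952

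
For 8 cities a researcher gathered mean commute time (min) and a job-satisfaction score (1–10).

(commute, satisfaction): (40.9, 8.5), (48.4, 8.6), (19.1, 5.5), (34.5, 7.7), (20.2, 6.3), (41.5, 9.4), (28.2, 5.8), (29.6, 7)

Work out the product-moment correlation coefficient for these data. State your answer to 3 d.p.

n = 8, Σx = 262.4, Σy = 58.8, Σx² = 9372.12, Σy² = 446.44, Σxy = 2022.71
nΣxy − ΣxΣy = 16181.68 − 15429.12 = 752.56
nΣx² − (Σx)² = 74976.96 − 68853.76 = 6123.2; nΣy² − (Σy)² = 3571.52 − 3457.44 = 114.08
r = 752.56 / √(6123.2 × 114.08) = 752.56 / 835.7839 ≈ 0.900

0.900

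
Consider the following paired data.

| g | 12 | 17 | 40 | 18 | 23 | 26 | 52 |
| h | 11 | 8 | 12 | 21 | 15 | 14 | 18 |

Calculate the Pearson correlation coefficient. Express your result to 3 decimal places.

0.300

n = 7, Σg = 188, Σh = 99, Σg² = 6266, Σh² = 1515, Σgh = 2771
nΣgh − ΣgΣh = 19397 − 18612 = 785
nΣg² − (Σg)² = 43862 − 35344 = 8518; nΣh² − (Σh)² = 10605 − 9801 = 804
r = 785 / √(8518 × 804) = 785 / 2616.9585 ≈ 0.300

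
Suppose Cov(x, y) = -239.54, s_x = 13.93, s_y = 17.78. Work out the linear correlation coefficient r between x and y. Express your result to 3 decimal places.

r = Cov(x,y) / (s_x · s_y) = -239.54 / (13.93 × 17.78)
  = -239.54 / 247.6754 ≈ -0.967

-0.967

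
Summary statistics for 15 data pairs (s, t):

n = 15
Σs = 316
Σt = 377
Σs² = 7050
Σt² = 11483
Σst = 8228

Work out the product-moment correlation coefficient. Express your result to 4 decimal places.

0.3218

r = (nΣst − ΣsΣt) / √[(nΣs² − (Σs)²)(nΣt² − (Σt)²)]
Numerator: 15×8228 − 316×377 = 4288
Denominator: √[(105750 − 99856)(172245 − 142129)] = √[5894 × 30116] = 13323.0516
r = 4288 / 13323.0516 ≈ 0.3218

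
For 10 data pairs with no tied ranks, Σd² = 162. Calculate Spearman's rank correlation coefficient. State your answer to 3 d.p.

0.018

ρ = 1 − 6Σd² / [n(n²−1)] = 1 − 6×162 / (10×99)
  = 1 − 972/990 = 1 − 0.9818 ≈ 0.018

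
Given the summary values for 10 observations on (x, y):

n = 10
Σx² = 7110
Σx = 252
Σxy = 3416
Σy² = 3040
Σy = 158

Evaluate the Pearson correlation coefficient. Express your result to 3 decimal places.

-0.880

r = (nΣxy − ΣxΣy) / √[(nΣx² − (Σx)²)(nΣy² − (Σy)²)]
Numerator: 10×3416 − 252×158 = -5656
Denominator: √[(71100 − 63504)(30400 − 24964)] = √[7596 × 5436] = 6425.8739
r = -5656 / 6425.8739 ≈ -0.880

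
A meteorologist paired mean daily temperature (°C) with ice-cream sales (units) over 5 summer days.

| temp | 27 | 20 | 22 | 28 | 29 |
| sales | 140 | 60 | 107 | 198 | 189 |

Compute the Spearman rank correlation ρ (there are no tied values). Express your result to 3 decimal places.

0.900

Rank temp: 3, 1, 2, 4, 5
Rank sales: 3, 1, 2, 5, 4
d = rank(temp) − rank(sales): 0, 0, 0, -1, 1; Σd² = 2
ρ = 1 − 6Σd² / [n(n²−1)] = 1 − 6×2 / (5×24) = 1 − 12/120 ≈ 0.900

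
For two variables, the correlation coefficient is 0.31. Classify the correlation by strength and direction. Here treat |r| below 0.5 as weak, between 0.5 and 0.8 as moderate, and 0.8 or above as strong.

r = 0.31 > 0 so the relationship is positive.
|r| = 0.31, which falls in the weak range.

weak positive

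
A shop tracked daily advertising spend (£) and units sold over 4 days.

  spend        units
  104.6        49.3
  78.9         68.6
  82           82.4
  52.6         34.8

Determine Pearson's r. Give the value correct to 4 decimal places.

n = 4, Σx = 318.1, Σy = 235.1, Σx² = 26657.13, Σy² = 15137.25, Σxy = 19156.6
nΣxy − ΣxΣy = 76626.4 − 74785.31 = 1841.09
nΣx² − (Σx)² = 106628.52 − 101187.61 = 5440.91; nΣy² − (Σy)² = 60549 − 55272.01 = 5276.99
r = 1841.09 / √(5440.91 × 5276.99) = 1841.09 / 5358.3232 ≈ 0.3436

0.3436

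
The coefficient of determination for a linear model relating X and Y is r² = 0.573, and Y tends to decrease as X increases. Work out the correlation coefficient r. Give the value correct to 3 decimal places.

|r| = √0.573 = 0.757
The association is negative, so r = −0.757.

-0.757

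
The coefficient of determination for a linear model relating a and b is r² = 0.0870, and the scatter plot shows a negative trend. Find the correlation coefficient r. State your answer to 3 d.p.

|r| = √0.0870 = 0.295
The association is negative, so r = −0.295.

-0.295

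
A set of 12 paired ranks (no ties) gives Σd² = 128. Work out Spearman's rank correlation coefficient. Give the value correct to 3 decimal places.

ρ = 1 − 6Σd² / [n(n²−1)] = 1 − 6×128 / (12×143)
  = 1 − 768/1716 = 1 − 0.4476 ≈ 0.552

0.552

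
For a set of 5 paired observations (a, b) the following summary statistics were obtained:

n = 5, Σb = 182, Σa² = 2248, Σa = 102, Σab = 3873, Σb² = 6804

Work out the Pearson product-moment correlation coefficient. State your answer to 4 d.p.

r = (nΣab − ΣaΣb) / √[(nΣa² − (Σa)²)(nΣb² − (Σb)²)]
Numerator: 5×3873 − 102×182 = 801
Denominator: √[(11240 − 10404)(34020 − 33124)] = √[836 × 896] = 865.4802
r = 801 / 865.4802 ≈ 0.9255

0.9255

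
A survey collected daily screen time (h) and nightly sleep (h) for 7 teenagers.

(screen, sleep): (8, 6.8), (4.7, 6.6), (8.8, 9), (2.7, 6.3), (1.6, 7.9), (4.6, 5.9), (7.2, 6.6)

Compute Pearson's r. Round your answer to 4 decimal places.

n = 7, Σx = 37.6, Σy = 49.1, Σx² = 246.38, Σy² = 351.27, Σxy = 268.93
nΣxy − ΣxΣy = 1882.51 − 1846.16 = 36.35
nΣx² − (Σx)² = 1724.66 − 1413.76 = 310.9; nΣy² − (Σy)² = 2458.89 − 2410.81 = 48.08
r = 36.35 / √(310.9 × 48.08) = 36.35 / 122.2623 ≈ 0.2973

0.2973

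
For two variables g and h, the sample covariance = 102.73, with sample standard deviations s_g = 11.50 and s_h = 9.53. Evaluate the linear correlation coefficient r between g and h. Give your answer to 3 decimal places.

0.937

r = Cov(g,h) / (s_g · s_h) = 102.73 / (11.50 × 9.53)
  = 102.73 / 109.5950 ≈ 0.937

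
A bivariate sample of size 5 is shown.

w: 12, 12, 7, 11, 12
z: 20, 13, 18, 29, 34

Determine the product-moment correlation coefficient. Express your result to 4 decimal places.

0.2407

n = 5, Σw = 54, Σz = 114, Σw² = 602, Σz² = 2890, Σwz = 1249
nΣwz − ΣwΣz = 6245 − 6156 = 89
nΣw² − (Σw)² = 3010 − 2916 = 94; nΣz² − (Σz)² = 14450 − 12996 = 1454
r = 89 / √(94 × 1454) = 89 / 369.6972 ≈ 0.2407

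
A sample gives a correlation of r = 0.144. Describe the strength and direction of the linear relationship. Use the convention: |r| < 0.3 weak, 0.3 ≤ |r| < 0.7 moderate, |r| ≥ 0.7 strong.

weak positive

r = 0.144 > 0 so the relationship is positive.
|r| = 0.144, which falls in the weak range.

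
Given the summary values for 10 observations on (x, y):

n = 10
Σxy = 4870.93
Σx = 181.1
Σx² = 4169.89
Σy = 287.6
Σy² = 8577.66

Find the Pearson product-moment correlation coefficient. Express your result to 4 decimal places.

-0.6464

r = (nΣxy − ΣxΣy) / √[(nΣx² − (Σx)²)(nΣy² − (Σy)²)]
Numerator: 10×4870.93 − 181.1×287.6 = -3375.06
Denominator: √[(41698.9 − 32797.21)(85776.6 − 82713.76)] = √[8901.69 × 3062.84] = 5221.5373
r = -3375.06 / 5221.5373 ≈ -0.6464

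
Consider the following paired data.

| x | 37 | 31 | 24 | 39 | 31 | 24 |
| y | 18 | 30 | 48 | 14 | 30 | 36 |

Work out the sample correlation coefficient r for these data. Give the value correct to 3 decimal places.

n = 6, Σx = 186, Σy = 176, Σx² = 5964, Σy² = 5920, Σxy = 5088
nΣxy − ΣxΣy = 30528 − 32736 = -2208
nΣx² − (Σx)² = 35784 − 34596 = 1188; nΣy² − (Σy)² = 35520 − 30976 = 4544
r = -2208 / √(1188 × 4544) = -2208 / 2323.4182 ≈ -0.950

-0.950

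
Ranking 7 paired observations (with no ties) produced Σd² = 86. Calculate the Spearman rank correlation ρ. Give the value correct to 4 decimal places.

-0.5357

ρ = 1 − 6Σd² / [n(n²−1)] = 1 − 6×86 / (7×48)
  = 1 − 516/336 = 1 − 1.53571 ≈ -0.5357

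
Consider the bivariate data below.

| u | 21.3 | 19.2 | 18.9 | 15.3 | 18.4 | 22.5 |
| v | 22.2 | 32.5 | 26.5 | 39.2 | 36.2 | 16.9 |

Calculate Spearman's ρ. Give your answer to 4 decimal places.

Rank u: 5, 4, 3, 1, 2, 6
Rank v: 2, 4, 3, 6, 5, 1
d = rank(u) − rank(v): 3, 0, 0, -5, -3, 5; Σd² = 68
ρ = 1 − 6Σd² / [n(n²−1)] = 1 − 6×68 / (6×35) = 1 − 408/210 ≈ -0.9429

-0.9429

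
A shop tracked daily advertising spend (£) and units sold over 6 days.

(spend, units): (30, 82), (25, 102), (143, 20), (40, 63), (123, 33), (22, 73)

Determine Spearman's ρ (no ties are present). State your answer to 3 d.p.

-0.829

Rank spend: 3, 2, 6, 4, 5, 1
Rank units: 5, 6, 1, 3, 2, 4
d = rank(spend) − rank(units): -2, -4, 5, 1, 3, -3; Σd² = 64
ρ = 1 − 6Σd² / [n(n²−1)] = 1 − 6×64 / (6×35) = 1 − 384/210 ≈ -0.829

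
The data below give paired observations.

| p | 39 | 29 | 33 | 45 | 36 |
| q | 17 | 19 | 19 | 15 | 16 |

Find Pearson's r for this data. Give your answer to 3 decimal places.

-0.885

n = 5, Σp = 182, Σq = 86, Σp² = 6772, Σq² = 1492, Σpq = 3092
nΣpq − ΣpΣq = 15460 − 15652 = -192
nΣp² − (Σp)² = 33860 − 33124 = 736; nΣq² − (Σq)² = 7460 − 7396 = 64
r = -192 / √(736 × 64) = -192 / 217.0346 ≈ -0.885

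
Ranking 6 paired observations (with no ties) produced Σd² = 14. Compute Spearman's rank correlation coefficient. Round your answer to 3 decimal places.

0.600

ρ = 1 − 6Σd² / [n(n²−1)] = 1 − 6×14 / (6×35)
  = 1 − 84/210 = 1 − 0.4000 ≈ 0.600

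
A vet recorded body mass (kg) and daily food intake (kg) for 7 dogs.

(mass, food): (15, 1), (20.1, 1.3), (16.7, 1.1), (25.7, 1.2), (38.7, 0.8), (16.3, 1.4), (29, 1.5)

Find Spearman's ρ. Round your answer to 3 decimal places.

0.000

Rank mass: 1, 4, 3, 5, 7, 2, 6
Rank food: 2, 5, 3, 4, 1, 6, 7
d = rank(mass) − rank(food): -1, -1, 0, 1, 6, -4, -1; Σd² = 56
ρ = 1 − 6Σd² / [n(n²−1)] = 1 − 6×56 / (7×48) = 1 − 336/336 ≈ 0.000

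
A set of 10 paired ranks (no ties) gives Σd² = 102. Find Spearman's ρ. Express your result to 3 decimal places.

0.382

ρ = 1 − 6Σd² / [n(n²−1)] = 1 − 6×102 / (10×99)
  = 1 − 612/990 = 1 − 0.6182 ≈ 0.382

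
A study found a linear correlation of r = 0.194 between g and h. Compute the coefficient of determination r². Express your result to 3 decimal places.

r² = (0.194)² = 0.038

0.038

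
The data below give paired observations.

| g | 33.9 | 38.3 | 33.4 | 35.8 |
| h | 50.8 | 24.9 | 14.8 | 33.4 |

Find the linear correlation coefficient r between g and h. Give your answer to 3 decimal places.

n = 4, Σg = 141.4, Σh = 123.9, Σg² = 5013.3, Σh² = 4535.25, Σgh = 4365.83
nΣgh − ΣgΣh = 17463.32 − 17519.46 = -56.14
nΣg² − (Σg)² = 20053.2 − 19993.96 = 59.24; nΣh² − (Σh)² = 18141 − 15351.21 = 2789.79
r = -56.14 / √(59.24 × 2789.79) = -56.14 / 406.5306 ≈ -0.138

-0.138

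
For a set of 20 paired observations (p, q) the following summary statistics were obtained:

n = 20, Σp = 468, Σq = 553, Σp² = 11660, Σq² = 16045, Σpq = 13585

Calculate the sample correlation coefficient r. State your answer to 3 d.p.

r = (nΣpq − ΣpΣq) / √[(nΣp² − (Σp)²)(nΣq² − (Σq)²)]
Numerator: 20×13585 − 468×553 = 12896
Denominator: √[(233200 − 219024)(320900 − 305809)] = √[14176 × 15091] = 14626.3466
r = 12896 / 14626.3466 ≈ 0.882

0.882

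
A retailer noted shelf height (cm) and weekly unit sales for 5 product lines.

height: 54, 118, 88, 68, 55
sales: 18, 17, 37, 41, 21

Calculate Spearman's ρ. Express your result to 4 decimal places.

-0.1000

Rank height: 1, 5, 4, 3, 2
Rank sales: 2, 1, 4, 5, 3
d = rank(height) − rank(sales): -1, 4, 0, -2, -1; Σd² = 22
ρ = 1 − 6Σd² / [n(n²−1)] = 1 − 6×22 / (5×24) = 1 − 132/120 ≈ -0.1000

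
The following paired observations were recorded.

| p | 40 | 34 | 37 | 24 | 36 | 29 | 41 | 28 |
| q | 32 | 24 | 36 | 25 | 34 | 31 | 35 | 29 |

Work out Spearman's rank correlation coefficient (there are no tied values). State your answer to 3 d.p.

Rank p: 7, 4, 6, 1, 5, 3, 8, 2
Rank q: 5, 1, 8, 2, 6, 4, 7, 3
d = rank(p) − rank(q): 2, 3, -2, -1, -1, -1, 1, -1; Σd² = 22
ρ = 1 − 6Σd² / [n(n²−1)] = 1 − 6×22 / (8×63) = 1 − 132/504 ≈ 0.738

0.738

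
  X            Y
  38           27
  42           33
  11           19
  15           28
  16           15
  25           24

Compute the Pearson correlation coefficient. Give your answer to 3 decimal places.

n = 6, ΣX = 147, ΣY = 146, ΣX² = 4435, ΣY² = 3764, ΣXY = 3881
nΣXY − ΣXΣY = 23286 − 21462 = 1824
nΣX² − (ΣX)² = 26610 − 21609 = 5001; nΣY² − (ΣY)² = 22584 − 21316 = 1268
r = 1824 / √(5001 × 1268) = 1824 / 2518.1874 ≈ 0.724

0.724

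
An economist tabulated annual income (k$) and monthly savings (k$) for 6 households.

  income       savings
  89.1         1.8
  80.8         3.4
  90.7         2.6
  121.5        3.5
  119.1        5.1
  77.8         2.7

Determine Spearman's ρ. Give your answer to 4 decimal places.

Rank income: 3, 2, 4, 6, 5, 1
Rank savings: 1, 4, 2, 5, 6, 3
d = rank(income) − rank(savings): 2, -2, 2, 1, -1, -2; Σd² = 18
ρ = 1 − 6Σd² / [n(n²−1)] = 1 − 6×18 / (6×35) = 1 − 108/210 ≈ 0.4857

0.4857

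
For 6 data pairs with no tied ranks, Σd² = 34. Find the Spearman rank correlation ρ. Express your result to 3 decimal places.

0.029

ρ = 1 − 6Σd² / [n(n²−1)] = 1 − 6×34 / (6×35)
  = 1 − 204/210 = 1 − 0.9714 ≈ 0.029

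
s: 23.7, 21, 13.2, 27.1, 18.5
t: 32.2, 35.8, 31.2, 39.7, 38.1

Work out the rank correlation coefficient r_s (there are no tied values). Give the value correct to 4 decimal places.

0.6000

Rank s: 4, 3, 1, 5, 2
Rank t: 2, 3, 1, 5, 4
d = rank(s) − rank(t): 2, 0, 0, 0, -2; Σd² = 8
ρ = 1 − 6Σd² / [n(n²−1)] = 1 − 6×8 / (5×24) = 1 − 48/120 ≈ 0.6000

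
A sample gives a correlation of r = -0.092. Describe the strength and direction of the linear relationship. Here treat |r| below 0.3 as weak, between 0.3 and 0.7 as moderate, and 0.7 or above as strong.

r = -0.092 < 0 so the relationship is negative.
|r| = 0.092, which falls in the weak range.

weak negative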